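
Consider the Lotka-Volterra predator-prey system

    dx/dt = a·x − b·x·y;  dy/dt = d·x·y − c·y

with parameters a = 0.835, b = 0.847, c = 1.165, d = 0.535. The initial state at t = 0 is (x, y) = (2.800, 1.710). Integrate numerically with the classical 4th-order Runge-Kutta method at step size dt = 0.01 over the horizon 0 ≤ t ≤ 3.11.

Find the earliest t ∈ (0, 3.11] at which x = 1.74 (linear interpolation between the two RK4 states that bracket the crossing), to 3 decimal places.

t=0.000: state=(2.800, 1.710)
step 1 (dt=0.01): k1=(-1.717, 0.569), k2=(-1.719, 0.563), k3=(-1.719, 0.562), k4=(-1.720, 0.556); state += dt/6·(k1+2k2+2k3+k4)
t=0.010: state=(2.783, 1.716)
t=0.020: state=(2.766, 1.721)
t=0.030: state=(2.748, 1.726)
continuing one RK4 step at a time; state shown every 20 steps (Δt=0.2):
t=0.200: state=(2.457, 1.794)
t=0.400: state=(2.137, 1.817)
t=0.600: state=(1.860, 1.782)
t=0.700: state=(1.741, 1.746)
next step: t=0.710: state=(1.730, 1.742) — x has crossed 1.74
linear interpolation between t=0.700 (1.74142) and t=0.710 (1.73028) → t≈0.701

t = 0.701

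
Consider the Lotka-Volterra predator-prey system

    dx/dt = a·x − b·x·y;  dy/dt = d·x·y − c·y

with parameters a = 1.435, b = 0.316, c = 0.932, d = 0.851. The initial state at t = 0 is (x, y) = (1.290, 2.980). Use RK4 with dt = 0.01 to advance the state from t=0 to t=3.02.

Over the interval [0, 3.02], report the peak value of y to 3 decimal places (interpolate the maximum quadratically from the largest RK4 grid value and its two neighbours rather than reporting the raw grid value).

max y = 6.703

t=0.000: state=(1.290, 2.980)
step 1 (dt=0.01): k1=(0.636, 0.494), k2=(0.637, 0.503), k3=(0.637, 0.503), k4=(0.637, 0.511); state += dt/6·(k1+2k2+2k3+k4)
t=0.010: state=(1.296, 2.985)
t=0.020: state=(1.303, 2.990)
t=0.030: state=(1.309, 2.996)
continuing one RK4 step at a time; state shown every 10 steps (Δt=0.1):
t=0.100: state=(1.354, 3.038)
t=0.200: state=(1.418, 3.114)
t=0.300: state=(1.482, 3.210)
t=0.400: state=(1.542, 3.326)
t=0.500: state=(1.599, 3.463)
t=0.600: state=(1.651, 3.623)
t=0.700: state=(1.695, 3.806)
t=0.800: state=(1.729, 4.011)
t=0.900: state=(1.752, 4.238)
t=1.000: state=(1.762, 4.484)
t=1.100: state=(1.758, 4.745)
t=1.200: state=(1.739, 5.017)
t=1.300: state=(1.706, 5.293)
t=1.400: state=(1.659, 5.565)
t=1.500: state=(1.599, 5.824)
t=1.600: state=(1.530, 6.061)
t=1.700: state=(1.453, 6.269)
t=1.800: state=(1.372, 6.441)
t=1.900: state=(1.289, 6.572)
t=2.000: state=(1.207, 6.658)
t=2.100: state=(1.128, 6.699)
t=2.200: state=(1.054, 6.696)
t=2.300: state=(0.985, 6.653)
t=2.400: state=(0.923, 6.573)
t=2.500: state=(0.867, 6.462)
t=2.600: state=(0.817, 6.324)
t=2.700: state=(0.775, 6.164)
t=2.800: state=(0.738, 5.989)
t=2.900: state=(0.707, 5.802)
t=3.000: state=(0.681, 5.607)
t=3.020: state=(0.677, 5.567)
largest grid value and its neighbours: y(2.130)=6.70250, y(2.140)=6.70287, y(2.150)=6.70282
parabola through these three points peaks at t≈2.144 with y≈6.70290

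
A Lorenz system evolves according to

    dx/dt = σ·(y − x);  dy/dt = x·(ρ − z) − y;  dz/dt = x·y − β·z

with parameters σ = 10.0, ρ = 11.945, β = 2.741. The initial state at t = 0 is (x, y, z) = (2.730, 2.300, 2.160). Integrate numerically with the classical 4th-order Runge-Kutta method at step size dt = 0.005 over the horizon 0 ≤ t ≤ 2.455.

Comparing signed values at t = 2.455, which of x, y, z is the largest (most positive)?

largest component: z

t=0.000: state=(2.730, 2.300, 2.160)
step 1 (dt=0.005): k1=(-4.300, 24.413, 0.358), k2=(-3.582, 24.244, 0.497), k3=(-3.604, 24.261, 0.499), k4=(-2.907, 24.109, 0.639); state += dt/6·(k1+2k2+2k3+k4)
t=0.005: state=(2.712, 2.421, 2.162)
t=0.010: state=(2.701, 2.541, 2.166)
t=0.015: state=(2.696, 2.660, 2.172)
continuing one RK4 step at a time; state shown every 20 steps (Δt=0.1):
t=0.100: state=(3.340, 4.736, 2.555)
t=0.200: state=(5.301, 7.758, 4.329)
t=0.300: state=(7.944, 10.465, 8.786)
t=0.400: state=(9.428, 9.424, 14.764)
t=0.500: state=(7.791, 4.915, 16.768)
t=0.600: state=(4.785, 2.091, 14.544)
t=0.700: state=(2.784, 1.471, 11.589)
t=0.800: state=(2.009, 1.681, 9.120)
t=0.900: state=(1.988, 2.230, 7.265)
t=1.000: state=(2.453, 3.138, 6.039)
t=1.100: state=(3.375, 4.548, 5.570)
t=1.200: state=(4.808, 6.487, 6.228)
t=1.300: state=(6.605, 8.386, 8.543)
t=1.400: state=(7.966, 8.671, 12.162)
t=1.500: state=(7.723, 6.559, 14.645)
t=1.600: state=(6.040, 4.124, 14.309)
t=1.700: state=(4.344, 2.994, 12.419)
t=1.800: state=(3.419, 2.902, 10.399)
t=1.900: state=(3.243, 3.374, 8.797)
t=2.000: state=(3.629, 4.254, 7.822)
t=2.100: state=(4.462, 5.486, 7.673)
t=2.200: state=(5.610, 6.825, 8.580)
t=2.300: state=(6.717, 7.603, 10.507)
t=2.400: state=(7.164, 7.099, 12.571)
t=2.455: state=(6.968, 6.337, 13.247)
compare at T: x=6.968, y=6.337, z=13.247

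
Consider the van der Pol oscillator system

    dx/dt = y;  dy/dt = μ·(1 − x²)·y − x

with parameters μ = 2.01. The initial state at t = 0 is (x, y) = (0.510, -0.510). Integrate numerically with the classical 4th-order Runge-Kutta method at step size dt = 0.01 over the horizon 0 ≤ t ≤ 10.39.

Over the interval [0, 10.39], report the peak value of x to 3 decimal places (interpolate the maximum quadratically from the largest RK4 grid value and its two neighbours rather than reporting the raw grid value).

t=0.000: state=(0.510, -0.510)
step 1 (dt=0.01): k1=(-0.510, -1.268), k2=(-0.516, -1.278), k3=(-0.516, -1.278), k4=(-0.523, -1.288); state += dt/6·(k1+2k2+2k3+k4)
t=0.010: state=(0.505, -0.523)
t=0.020: state=(0.500, -0.536)
t=0.030: state=(0.494, -0.549)
continuing one RK4 step at a time; state shown every 50 steps (Δt=0.5):
t=0.500: state=(0.040, -1.525)
t=1.000: state=(-1.114, -2.677)
t=1.500: state=(-1.816, -0.212)
t=2.000: state=(-1.737, 0.342)
t=2.500: state=(-1.531, 0.472)
t=3.000: state=(-1.257, 0.648)
t=3.500: state=(-0.843, 1.085)
t=4.000: state=(0.003, 2.625)
t=4.500: state=(1.672, 2.433)
t=5.000: state=(2.009, -0.165)
t=5.500: state=(1.866, -0.346)
t=6.000: state=(1.676, -0.416)
t=6.500: state=(1.444, -0.526)
t=7.000: state=(1.132, -0.756)
t=7.500: state=(0.620, -1.424)
t=8.000: state=(-0.563, -3.584)
t=8.500: state=(-1.952, -0.812)
t=9.000: state=(-1.968, 0.277)
t=9.500: state=(-1.802, 0.370)
t=10.000: state=(-1.599, 0.448)
t=10.390: state=(-1.407, 0.547)
largest grid value and its neighbours: x(4.880)=2.01977, x(4.890)=2.01979, x(4.900)=2.01961
parabola through these three points peaks at t≈4.886 with x≈2.01981

max x = 2.020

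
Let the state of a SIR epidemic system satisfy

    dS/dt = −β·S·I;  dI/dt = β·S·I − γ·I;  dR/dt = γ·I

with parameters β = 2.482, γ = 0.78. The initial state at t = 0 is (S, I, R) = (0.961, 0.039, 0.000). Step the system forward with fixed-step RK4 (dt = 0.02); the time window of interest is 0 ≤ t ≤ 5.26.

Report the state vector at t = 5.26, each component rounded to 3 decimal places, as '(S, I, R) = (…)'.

(S, I, R) = (0.066, 0.092, 0.842)

t=0.000: state=(0.961, 0.039, 0.000)
step 1 (dt=0.02): k1=(-0.093, 0.063, 0.030), k2=(-0.094, 0.064, 0.031), k3=(-0.094, 0.064, 0.031), k4=(-0.096, 0.064, 0.031); state += dt/6·(k1+2k2+2k3+k4)
t=0.020: state=(0.959, 0.040, 0.001)
t=0.040: state=(0.957, 0.042, 0.001)
t=0.060: state=(0.955, 0.043, 0.002)
continuing one RK4 step at a time; state shown every 10 steps (Δt=0.2):
t=0.200: state=(0.939, 0.053, 0.007)
t=0.400: state=(0.911, 0.072, 0.017)
t=0.600: state=(0.873, 0.097, 0.030)
t=0.800: state=(0.827, 0.126, 0.047)
t=1.000: state=(0.770, 0.160, 0.070)
t=1.200: state=(0.705, 0.198, 0.098)
t=1.400: state=(0.633, 0.236, 0.131)
t=1.600: state=(0.558, 0.271, 0.171)
t=1.800: state=(0.484, 0.301, 0.216)
t=2.000: state=(0.414, 0.321, 0.264)
t=2.200: state=(0.352, 0.332, 0.315)
t=2.400: state=(0.298, 0.334, 0.368)
t=2.600: state=(0.253, 0.328, 0.419)
t=2.800: state=(0.216, 0.315, 0.469)
t=3.000: state=(0.185, 0.297, 0.517)
t=3.200: state=(0.161, 0.277, 0.562)
t=3.400: state=(0.141, 0.256, 0.604)
t=3.600: state=(0.125, 0.234, 0.642)
t=3.800: state=(0.112, 0.212, 0.677)
t=4.000: state=(0.101, 0.191, 0.708)
t=4.200: state=(0.092, 0.171, 0.736)
t=4.400: state=(0.085, 0.153, 0.762)
t=4.600: state=(0.079, 0.137, 0.784)
t=4.800: state=(0.074, 0.121, 0.804)
t=5.000: state=(0.070, 0.108, 0.822)
t=5.200: state=(0.067, 0.095, 0.838)
t=5.260: state=(0.066, 0.092, 0.842)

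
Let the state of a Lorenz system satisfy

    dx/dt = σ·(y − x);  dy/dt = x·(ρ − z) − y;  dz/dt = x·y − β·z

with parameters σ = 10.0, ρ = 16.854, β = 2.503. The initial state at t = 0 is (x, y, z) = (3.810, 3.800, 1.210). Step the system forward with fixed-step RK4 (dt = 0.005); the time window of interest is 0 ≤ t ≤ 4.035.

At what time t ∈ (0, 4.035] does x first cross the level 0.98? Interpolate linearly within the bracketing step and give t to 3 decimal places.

t = 0.526

t=0.000: state=(3.810, 3.800, 1.210)
step 1 (dt=0.005): k1=(-0.100, 55.804, 11.449), k2=(1.298, 55.551, 11.908), k3=(1.256, 55.602, 11.917), k4=(2.617, 55.397, 12.385); state += dt/6·(k1+2k2+2k3+k4)
t=0.005: state=(3.816, 4.078, 1.270)
t=0.010: state=(3.836, 4.354, 1.334)
t=0.015: state=(3.868, 4.630, 1.403)
continuing one RK4 step at a time; state shown every 40 steps (Δt=0.2):
t=0.200: state=(10.741, 15.712, 12.880)
t=0.400: state=(7.108, 0.287, 24.391)
t=0.525: state=(1.003, -1.752, 17.446)
next step: t=0.530: state=(0.868, -1.746, 17.221) — x has crossed 0.98
linear interpolation between t=0.525 (1.00268) and t=0.530 (0.86846) → t≈0.526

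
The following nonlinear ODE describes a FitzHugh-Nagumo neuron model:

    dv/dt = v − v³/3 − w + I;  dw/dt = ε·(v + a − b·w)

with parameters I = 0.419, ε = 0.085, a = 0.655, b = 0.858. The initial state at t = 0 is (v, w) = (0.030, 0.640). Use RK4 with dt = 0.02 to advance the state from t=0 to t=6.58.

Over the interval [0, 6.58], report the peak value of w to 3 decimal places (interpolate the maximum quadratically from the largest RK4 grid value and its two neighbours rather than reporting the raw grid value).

max w = 0.643

t=0.000: state=(0.030, 0.640)
step 1 (dt=0.02): k1=(-0.191, 0.012), k2=(-0.193, 0.011), k3=(-0.193, 0.011), k4=(-0.195, 0.011); state += dt/6·(k1+2k2+2k3+k4)
t=0.020: state=(0.026, 0.640)
t=0.040: state=(0.022, 0.640)
t=0.060: state=(0.018, 0.641)
continuing one RK4 step at a time; state shown every 25 steps (Δt=0.5):
t=0.500: state=(-0.095, 0.643)
t=1.000: state=(-0.300, 0.640)
t=1.500: state=(-0.614, 0.625)
t=2.000: state=(-1.022, 0.596)
t=2.500: state=(-1.400, 0.551)
t=3.000: state=(-1.621, 0.495)
t=3.500: state=(-1.702, 0.435)
t=4.000: state=(-1.715, 0.375)
t=4.500: state=(-1.701, 0.318)
t=5.000: state=(-1.678, 0.263)
t=5.500: state=(-1.651, 0.212)
t=6.000: state=(-1.622, 0.163)
t=6.500: state=(-1.594, 0.118)
t=6.580: state=(-1.589, 0.111)
largest grid value and its neighbours: w(0.500)=0.64327, w(0.520)=0.64327, w(0.540)=0.64327
parabola through these three points peaks at t≈0.524 with w≈0.64327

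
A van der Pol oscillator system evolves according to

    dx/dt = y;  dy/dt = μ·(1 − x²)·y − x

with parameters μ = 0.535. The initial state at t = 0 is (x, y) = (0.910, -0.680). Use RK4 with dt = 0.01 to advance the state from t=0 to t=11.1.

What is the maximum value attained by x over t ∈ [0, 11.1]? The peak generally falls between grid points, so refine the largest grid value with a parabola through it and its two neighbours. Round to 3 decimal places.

t=0.000: state=(0.910, -0.680)
step 1 (dt=0.01): k1=(-0.680, -0.973), k2=(-0.685, -0.972), k3=(-0.685, -0.972), k4=(-0.690, -0.971); state += dt/6·(k1+2k2+2k3+k4)
t=0.010: state=(0.903, -0.690)
t=0.020: state=(0.896, -0.699)
t=0.030: state=(0.889, -0.709)
continuing one RK4 step at a time; state shown every 50 steps (Δt=0.5):
t=0.500: state=(0.450, -1.158)
t=1.000: state=(-0.239, -1.569)
t=1.500: state=(-1.037, -1.479)
t=2.000: state=(-1.576, -0.596)
t=2.500: state=(-1.640, 0.281)
t=3.000: state=(-1.350, 0.847)
t=3.500: state=(-0.805, 1.342)
t=4.000: state=(0.004, 1.893)
t=4.500: state=(1.020, 1.994)
t=5.000: state=(1.773, 0.870)
t=5.500: state=(1.904, -0.239)
t=6.000: state=(1.626, -0.818)
t=6.500: state=(1.106, -1.263)
t=7.000: state=(0.343, -1.811)
t=7.500: state=(-0.690, -2.221)
t=8.000: state=(-1.655, -1.383)
t=8.500: state=(-1.987, -0.031)
t=9.000: state=(-1.804, 0.677)
t=9.500: state=(-1.354, 1.112)
t=10.000: state=(-0.681, 1.605)
t=10.500: state=(0.268, 2.168)
t=11.000: state=(1.350, 1.902)
t=11.100: state=(1.529, 1.655)
largest grid value and its neighbours: x(5.350)=1.92062, x(5.360)=1.92076, x(5.370)=1.92071
parabola through these three points peaks at t≈5.362 with x≈1.92077

max x = 1.921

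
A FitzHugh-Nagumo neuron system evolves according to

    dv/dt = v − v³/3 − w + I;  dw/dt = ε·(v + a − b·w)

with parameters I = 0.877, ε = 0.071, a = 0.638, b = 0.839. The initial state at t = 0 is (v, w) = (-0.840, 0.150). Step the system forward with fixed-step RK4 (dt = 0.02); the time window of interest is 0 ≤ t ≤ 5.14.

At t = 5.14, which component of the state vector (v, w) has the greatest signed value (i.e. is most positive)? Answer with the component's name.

t=0.000: state=(-0.840, 0.150)
step 1 (dt=0.02): k1=(0.085, -0.023), k2=(0.085, -0.023), k3=(0.085, -0.023), k4=(0.086, -0.023); state += dt/6·(k1+2k2+2k3+k4)
t=0.020: state=(-0.838, 0.150)
t=0.040: state=(-0.837, 0.149)
t=0.060: state=(-0.835, 0.149)
continuing one RK4 step at a time; state shown every 10 steps (Δt=0.2):
t=0.200: state=(-0.822, 0.145)
t=0.400: state=(-0.802, 0.141)
t=0.600: state=(-0.780, 0.137)
t=0.800: state=(-0.755, 0.134)
t=1.000: state=(-0.727, 0.131)
t=1.200: state=(-0.696, 0.128)
t=1.400: state=(-0.661, 0.126)
t=1.600: state=(-0.621, 0.125)
t=1.800: state=(-0.576, 0.124)
t=2.000: state=(-0.524, 0.124)
t=2.200: state=(-0.465, 0.124)
t=2.400: state=(-0.395, 0.126)
t=2.600: state=(-0.313, 0.128)
t=2.800: state=(-0.215, 0.132)
t=3.000: state=(-0.098, 0.137)
t=3.200: state=(0.043, 0.144)
t=3.400: state=(0.214, 0.153)
t=3.600: state=(0.418, 0.165)
t=3.800: state=(0.655, 0.179)
t=4.000: state=(0.916, 0.197)
t=4.200: state=(1.182, 0.219)
t=4.400: state=(1.422, 0.244)
t=4.600: state=(1.615, 0.271)
t=4.800: state=(1.750, 0.301)
t=5.000: state=(1.835, 0.332)
t=5.140: state=(1.872, 0.354)
compare at T: v=1.872, w=0.354

largest component: v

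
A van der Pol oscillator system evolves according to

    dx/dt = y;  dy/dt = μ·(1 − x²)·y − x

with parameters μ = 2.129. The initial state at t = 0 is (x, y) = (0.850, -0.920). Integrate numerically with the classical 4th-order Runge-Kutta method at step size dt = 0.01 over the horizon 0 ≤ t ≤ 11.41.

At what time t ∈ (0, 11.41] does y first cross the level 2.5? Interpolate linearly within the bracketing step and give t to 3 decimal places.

t=0.000: state=(0.850, -0.920)
step 1 (dt=0.01): k1=(-0.920, -1.394), k2=(-0.927, -1.408), k3=(-0.927, -1.409), k4=(-0.934, -1.424); state += dt/6·(k1+2k2+2k3+k4)
t=0.010: state=(0.841, -0.934)
t=0.020: state=(0.831, -0.948)
t=0.030: state=(0.822, -0.963)
continuing one RK4 step at a time; state shown every 50 steps (Δt=0.5):
t=0.500: state=(0.115, -2.320)
t=1.000: state=(-1.542, -2.910)
t=1.500: state=(-1.997, 0.120)
t=2.000: state=(-1.866, 0.327)
t=2.500: state=(-1.687, 0.392)
t=3.000: state=(-1.469, 0.490)
t=3.500: state=(-1.181, 0.689)
t=4.000: state=(-0.723, 1.251)
t=4.350: state=(-0.110, 2.447)
next step: t=4.360: state=(-0.085, 2.501) — y has crossed 2.5
linear interpolation between t=4.350 (2.44749) and t=4.360 (2.50064) → t≈4.360

t = 4.360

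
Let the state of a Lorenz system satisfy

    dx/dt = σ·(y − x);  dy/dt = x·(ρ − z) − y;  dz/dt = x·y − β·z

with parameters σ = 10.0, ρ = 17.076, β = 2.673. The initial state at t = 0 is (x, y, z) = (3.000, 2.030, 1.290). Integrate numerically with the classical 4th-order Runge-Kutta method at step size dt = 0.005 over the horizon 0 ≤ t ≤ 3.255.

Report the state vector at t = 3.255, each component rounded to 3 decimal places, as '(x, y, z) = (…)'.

(x, y, z) = (-6.179, -3.171, 19.829)

t=0.000: state=(3.000, 2.030, 1.290)
step 1 (dt=0.005): k1=(-9.700, 45.328, 2.642), k2=(-8.324, 44.812, 2.912), k3=(-8.372, 44.866, 2.914), k4=(-7.038, 44.400, 3.182); state += dt/6·(k1+2k2+2k3+k4)
t=0.005: state=(2.958, 2.254, 1.305)
t=0.010: state=(2.929, 2.474, 1.322)
t=0.015: state=(2.912, 2.691, 1.342)
continuing one RK4 step at a time; state shown every 40 steps (Δt=0.2):
t=0.200: state=(7.884, 12.931, 6.892)
t=0.400: state=(10.961, 5.095, 26.783)
t=0.600: state=(0.756, -1.439, 16.193)
t=0.800: state=(-1.191, -1.767, 9.616)
t=1.000: state=(-3.214, -4.967, 6.744)
t=1.200: state=(-9.029, -12.530, 13.014)
t=1.400: state=(-8.508, -4.269, 23.000)
t=1.600: state=(-2.357, -1.174, 14.846)
t=1.800: state=(-2.168, -2.869, 9.287)
t=2.000: state=(-5.295, -7.905, 8.510)
t=2.200: state=(-10.562, -11.150, 19.705)
t=2.400: state=(-5.349, -2.152, 19.480)
t=2.600: state=(-2.434, -2.367, 12.364)
t=2.800: state=(-4.014, -5.673, 9.128)
t=3.000: state=(-8.865, -11.306, 14.733)
t=3.200: state=(-7.910, -4.781, 21.346)
t=3.255: state=(-6.179, -3.171, 19.829)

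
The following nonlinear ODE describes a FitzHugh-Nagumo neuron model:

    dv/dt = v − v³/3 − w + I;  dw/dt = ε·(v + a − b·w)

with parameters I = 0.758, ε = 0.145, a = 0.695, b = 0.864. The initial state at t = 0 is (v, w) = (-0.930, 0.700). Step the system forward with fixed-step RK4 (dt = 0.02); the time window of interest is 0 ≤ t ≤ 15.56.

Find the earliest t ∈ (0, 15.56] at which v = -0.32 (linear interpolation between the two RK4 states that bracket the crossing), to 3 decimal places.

t=0.000: state=(-0.930, 0.700)
step 1 (dt=0.02): k1=(-0.604, -0.122), k2=(-0.603, -0.122), k3=(-0.603, -0.122), k4=(-0.603, -0.123); state += dt/6·(k1+2k2+2k3+k4)
t=0.020: state=(-0.942, 0.698)
t=0.040: state=(-0.954, 0.695)
t=0.060: state=(-0.966, 0.693)
continuing one RK4 step at a time; state shown every 50 steps (Δt=1):
t=1.000: state=(-1.403, 0.549)
t=2.000: state=(-1.507, 0.377)
t=3.000: state=(-1.444, 0.226)
t=4.000: state=(-1.339, 0.104)
t=5.000: state=(-1.217, 0.012)
t=6.000: state=(-1.078, -0.051)
t=7.000: state=(-0.914, -0.086)
t=8.000: state=(-0.695, -0.091)
t=9.000: state=(-0.335, -0.058)
t=9.020: state=(-0.325, -0.057)
next step: t=9.040: state=(-0.315, -0.056) — v has crossed -0.32
linear interpolation between t=9.020 (-0.32502) and t=9.040 (-0.31492) → t≈9.030

t = 9.030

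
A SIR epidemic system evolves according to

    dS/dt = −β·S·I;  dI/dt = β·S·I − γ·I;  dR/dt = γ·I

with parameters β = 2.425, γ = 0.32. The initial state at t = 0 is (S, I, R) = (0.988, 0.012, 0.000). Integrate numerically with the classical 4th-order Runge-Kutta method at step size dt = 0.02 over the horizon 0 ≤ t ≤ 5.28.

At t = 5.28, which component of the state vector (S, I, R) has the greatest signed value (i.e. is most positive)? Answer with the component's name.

largest component: R

t=0.000: state=(0.988, 0.012, 0.000)
step 1 (dt=0.02): k1=(-0.029, 0.025, 0.004), k2=(-0.029, 0.025, 0.004), k3=(-0.029, 0.025, 0.004), k4=(-0.030, 0.026, 0.004); state += dt/6·(k1+2k2+2k3+k4)
t=0.020: state=(0.987, 0.013, 0.000)
t=0.040: state=(0.987, 0.013, 0.000)
t=0.060: state=(0.986, 0.014, 0.000)
continuing one RK4 step at a time; state shown every 10 steps (Δt=0.2):
t=0.200: state=(0.981, 0.018, 0.001)
t=0.400: state=(0.970, 0.027, 0.002)
t=0.600: state=(0.955, 0.041, 0.005)
t=0.800: state=(0.932, 0.061, 0.008)
t=1.000: state=(0.899, 0.089, 0.012)
t=1.200: state=(0.853, 0.127, 0.019)
t=1.400: state=(0.793, 0.178, 0.029)
t=1.600: state=(0.717, 0.241, 0.042)
t=1.800: state=(0.627, 0.313, 0.060)
t=2.000: state=(0.528, 0.389, 0.083)
t=2.200: state=(0.430, 0.460, 0.110)
t=2.400: state=(0.339, 0.520, 0.141)
t=2.600: state=(0.260, 0.564, 0.176)
t=2.800: state=(0.197, 0.590, 0.213)
t=3.000: state=(0.147, 0.602, 0.251)
t=3.200: state=(0.110, 0.600, 0.290)
t=3.400: state=(0.082, 0.590, 0.328)
t=3.600: state=(0.062, 0.573, 0.365)
t=3.800: state=(0.047, 0.552, 0.401)
t=4.000: state=(0.036, 0.528, 0.436)
t=4.200: state=(0.028, 0.503, 0.469)
t=4.400: state=(0.022, 0.478, 0.500)
t=4.600: state=(0.018, 0.452, 0.530)
t=4.800: state=(0.014, 0.428, 0.558)
t=5.000: state=(0.012, 0.404, 0.585)
t=5.200: state=(0.010, 0.381, 0.610)
t=5.280: state=(0.009, 0.372, 0.619)
compare at T: S=0.009, I=0.372, R=0.619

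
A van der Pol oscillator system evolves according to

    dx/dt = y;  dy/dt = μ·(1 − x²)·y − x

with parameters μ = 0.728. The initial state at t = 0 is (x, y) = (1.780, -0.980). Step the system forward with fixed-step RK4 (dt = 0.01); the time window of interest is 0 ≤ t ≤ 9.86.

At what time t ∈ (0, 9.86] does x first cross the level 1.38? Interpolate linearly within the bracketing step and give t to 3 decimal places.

t = 0.381

t=0.000: state=(1.780, -0.980)
step 1 (dt=0.01): k1=(-0.980, -0.233), k2=(-0.981, -0.239), k3=(-0.981, -0.239), k4=(-0.982, -0.244); state += dt/6·(k1+2k2+2k3+k4)
t=0.010: state=(1.770, -0.982)
t=0.020: state=(1.760, -0.985)
t=0.030: state=(1.750, -0.987)
t=0.380: state=(1.381, -1.144)
next step: t=0.390: state=(1.370, -1.150) — x has crossed 1.38
linear interpolation between t=0.380 (1.38115) and t=0.390 (1.36968) → t≈0.381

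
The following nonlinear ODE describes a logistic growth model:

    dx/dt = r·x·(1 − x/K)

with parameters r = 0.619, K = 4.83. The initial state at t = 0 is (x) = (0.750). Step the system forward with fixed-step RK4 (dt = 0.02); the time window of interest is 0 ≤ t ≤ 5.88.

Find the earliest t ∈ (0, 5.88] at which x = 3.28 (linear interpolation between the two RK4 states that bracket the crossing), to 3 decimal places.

t=0.000: state=(0.750)
step 1 (dt=0.02): k1=(0.392), k2=(0.394), k3=(0.394), k4=(0.396); state += dt/6·(k1+2k2+2k3+k4)
t=0.020: state=(0.758)
t=0.040: state=(0.766)
t=0.060: state=(0.774)
continuing one RK4 step at a time; state shown every 10 steps (Δt=0.2):
t=0.200: state=(0.832)
t=0.400: state=(0.921)
t=0.600: state=(1.016)
t=0.800: state=(1.119)
t=1.000: state=(1.229)
t=1.200: state=(1.346)
t=1.400: state=(1.469)
t=1.600: state=(1.599)
t=1.800: state=(1.734)
t=2.000: state=(1.874)
t=2.200: state=(2.018)
t=2.400: state=(2.165)
t=2.600: state=(2.313)
t=2.800: state=(2.463)
t=3.000: state=(2.612)
t=3.200: state=(2.759)
t=3.400: state=(2.904)
t=3.600: state=(3.046)
t=3.800: state=(3.183)
t=3.940: state=(3.275)
next step: t=3.960: state=(3.288) — x has crossed 3.28
linear interpolation between t=3.940 (3.27525) and t=3.960 (3.28827) → t≈3.947

t = 3.947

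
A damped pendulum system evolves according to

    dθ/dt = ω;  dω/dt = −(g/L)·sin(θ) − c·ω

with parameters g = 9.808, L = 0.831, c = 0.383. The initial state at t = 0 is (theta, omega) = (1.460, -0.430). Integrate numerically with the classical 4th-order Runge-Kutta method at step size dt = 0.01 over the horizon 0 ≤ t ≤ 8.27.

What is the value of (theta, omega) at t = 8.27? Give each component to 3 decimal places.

(theta, omega) = (-0.164, -0.759)

t=0.000: state=(1.460, -0.430)
step 1 (dt=0.01): k1=(-0.430, -11.566), k2=(-0.488, -11.541), k3=(-0.488, -11.540), k4=(-0.545, -11.515); state += dt/6·(k1+2k2+2k3+k4)
t=0.010: state=(1.455, -0.545)
t=0.020: state=(1.449, -0.660)
t=0.030: state=(1.442, -0.775)
continuing one RK4 step at a time; state shown every 50 steps (Δt=0.5):
t=0.500: state=(0.050, -4.192)
t=1.000: state=(-1.180, 0.059)
t=1.500: state=(-0.051, 3.493)
t=2.000: state=(0.963, -0.165)
t=2.500: state=(-0.038, -2.886)
t=3.000: state=(-0.784, 0.446)
t=3.500: state=(0.142, 2.323)
t=4.000: state=(0.621, -0.737)
t=4.500: state=(-0.228, -1.783)
t=5.000: state=(-0.467, 0.956)
t=5.500: state=(0.283, 1.273)
t=6.000: state=(0.323, -1.069)
t=6.500: state=(-0.305, -0.812)
t=7.000: state=(-0.196, 1.074)
t=7.500: state=(0.298, 0.418)
t=8.000: state=(0.090, -0.990)
t=8.270: state=(-0.164, -0.759)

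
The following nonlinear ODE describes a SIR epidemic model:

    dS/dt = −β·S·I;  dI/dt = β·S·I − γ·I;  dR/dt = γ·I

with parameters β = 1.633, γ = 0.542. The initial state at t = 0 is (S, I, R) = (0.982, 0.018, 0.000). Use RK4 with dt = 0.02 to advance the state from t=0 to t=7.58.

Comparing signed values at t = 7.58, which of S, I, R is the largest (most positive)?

largest component: R

t=0.000: state=(0.982, 0.018, 0.000)
step 1 (dt=0.02): k1=(-0.029, 0.019, 0.010), k2=(-0.029, 0.019, 0.010), k3=(-0.029, 0.019, 0.010), k4=(-0.029, 0.020, 0.010); state += dt/6·(k1+2k2+2k3+k4)
t=0.020: state=(0.981, 0.018, 0.000)
t=0.040: state=(0.981, 0.019, 0.000)
t=0.060: state=(0.980, 0.019, 0.001)
continuing one RK4 step at a time; state shown every 25 steps (Δt=0.5):
t=0.500: state=(0.963, 0.030, 0.006)
t=1.000: state=(0.933, 0.050, 0.017)
t=1.500: state=(0.885, 0.081, 0.035)
t=2.000: state=(0.815, 0.123, 0.062)
t=2.500: state=(0.721, 0.176, 0.102)
t=3.000: state=(0.610, 0.232, 0.158)
t=3.500: state=(0.495, 0.278, 0.227)
t=4.000: state=(0.390, 0.303, 0.306)
t=4.500: state=(0.304, 0.307, 0.390)
t=5.000: state=(0.238, 0.291, 0.471)
t=5.500: state=(0.189, 0.264, 0.546)
t=6.000: state=(0.155, 0.232, 0.614)
t=6.500: state=(0.130, 0.198, 0.672)
t=7.000: state=(0.112, 0.167, 0.721)
t=7.500: state=(0.099, 0.139, 0.763)
t=7.580: state=(0.097, 0.134, 0.769)
compare at T: S=0.097, I=0.134, R=0.769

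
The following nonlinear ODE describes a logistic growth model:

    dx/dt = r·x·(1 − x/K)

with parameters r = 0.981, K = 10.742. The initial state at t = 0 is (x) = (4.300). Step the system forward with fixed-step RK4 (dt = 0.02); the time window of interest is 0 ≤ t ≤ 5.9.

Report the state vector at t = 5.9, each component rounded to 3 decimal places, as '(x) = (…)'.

(x) = (10.693)

t=0.000: state=(4.300)
step 1 (dt=0.02): k1=(2.530), k2=(2.535), k3=(2.535), k4=(2.539); state += dt/6·(k1+2k2+2k3+k4)
t=0.020: state=(4.351)
t=0.040: state=(4.402)
t=0.060: state=(4.453)
continuing one RK4 step at a time; state shown every 10 steps (Δt=0.2):
t=0.200: state=(4.814)
t=0.400: state=(5.339)
t=0.600: state=(5.865)
t=0.800: state=(6.381)
t=1.000: state=(6.878)
t=1.200: state=(7.349)
t=1.400: state=(7.787)
t=1.600: state=(8.189)
t=1.800: state=(8.551)
t=2.000: state=(8.873)
t=2.200: state=(9.157)
t=2.400: state=(9.404)
t=2.600: state=(9.618)
t=2.800: state=(9.800)
t=3.000: state=(9.956)
t=3.200: state=(10.087)
t=3.400: state=(10.198)
t=3.600: state=(10.291)
t=3.800: state=(10.368)
t=4.000: state=(10.433)
t=4.200: state=(10.487)
t=4.400: state=(10.531)
t=4.600: state=(10.568)
t=4.800: state=(10.599)
t=5.000: state=(10.624)
t=5.200: state=(10.645)
t=5.400: state=(10.662)
t=5.600: state=(10.676)
t=5.800: state=(10.688)
t=5.900: state=(10.693)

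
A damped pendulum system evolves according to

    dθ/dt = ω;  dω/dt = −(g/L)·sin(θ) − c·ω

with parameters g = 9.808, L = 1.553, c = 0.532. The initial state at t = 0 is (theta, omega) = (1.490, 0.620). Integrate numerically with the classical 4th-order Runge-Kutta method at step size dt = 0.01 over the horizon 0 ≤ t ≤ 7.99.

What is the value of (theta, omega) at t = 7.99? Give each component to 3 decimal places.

(theta, omega) = (0.176, -0.081)

t=0.000: state=(1.490, 0.620)
step 1 (dt=0.01): k1=(0.620, -6.625), k2=(0.587, -6.609), k3=(0.587, -6.609), k4=(0.554, -6.592); state += dt/6·(k1+2k2+2k3+k4)
t=0.010: state=(1.496, 0.554)
t=0.020: state=(1.501, 0.488)
t=0.030: state=(1.506, 0.423)
continuing one RK4 step at a time; state shown every 50 steps (Δt=0.5):
t=0.500: state=(1.045, -2.217)
t=1.000: state=(-0.319, -2.569)
t=1.500: state=(-1.010, -0.042)
t=2.000: state=(-0.461, 1.943)
t=2.500: state=(0.476, 1.339)
t=3.000: state=(0.645, -0.646)
t=3.500: state=(0.034, -1.456)
t=4.000: state=(-0.474, -0.361)
t=4.500: state=(-0.304, 0.898)
t=5.000: state=(0.187, 0.806)
t=5.500: state=(0.339, -0.229)
t=6.000: state=(0.050, -0.751)
t=6.500: state=(-0.232, -0.248)
t=7.000: state=(-0.168, 0.436)
t=7.500: state=(0.083, 0.435)
t=7.990: state=(0.176, -0.081)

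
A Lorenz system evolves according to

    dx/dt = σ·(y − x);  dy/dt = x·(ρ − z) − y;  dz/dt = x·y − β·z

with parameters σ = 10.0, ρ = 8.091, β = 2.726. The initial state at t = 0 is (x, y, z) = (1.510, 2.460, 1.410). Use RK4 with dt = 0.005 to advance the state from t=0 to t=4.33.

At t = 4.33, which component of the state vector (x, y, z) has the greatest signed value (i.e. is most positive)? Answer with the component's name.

t=0.000: state=(1.510, 2.460, 1.410)
step 1 (dt=0.005): k1=(9.500, 7.628, -0.129), k2=(9.453, 7.768, -0.041), k3=(9.458, 7.767, -0.041), k4=(9.415, 7.906, 0.048); state += dt/6·(k1+2k2+2k3+k4)
t=0.005: state=(1.557, 2.499, 1.410)
t=0.010: state=(1.604, 2.539, 1.410)
t=0.015: state=(1.651, 2.581, 1.412)
continuing one RK4 step at a time; state shown every 40 steps (Δt=0.2):
t=0.200: state=(3.613, 4.914, 2.345)
t=0.400: state=(6.341, 7.387, 6.589)
t=0.600: state=(6.128, 4.916, 10.382)
t=0.800: state=(3.541, 2.585, 8.523)
t=1.000: state=(2.619, 2.572, 6.040)
t=1.200: state=(3.069, 3.525, 4.807)
t=1.400: state=(4.295, 5.001, 5.270)
t=1.600: state=(5.428, 5.703, 7.318)
t=1.800: state=(5.118, 4.612, 8.572)
t=2.000: state=(4.047, 3.619, 7.760)
t=2.200: state=(3.626, 3.628, 6.551)
t=2.400: state=(3.953, 4.241, 6.079)
t=2.600: state=(4.589, 4.879, 6.590)
t=2.800: state=(4.894, 4.879, 7.487)
t=3.000: state=(4.586, 4.346, 7.720)
t=3.200: state=(4.162, 4.019, 7.239)
t=3.400: state=(4.076, 4.128, 6.744)
t=3.600: state=(4.304, 4.455, 6.686)
t=3.800: state=(4.566, 4.652, 7.029)
t=4.000: state=(4.594, 4.539, 7.350)
t=4.200: state=(4.412, 4.309, 7.322)
t=4.330: state=(4.298, 4.232, 7.165)
compare at T: x=4.298, y=4.232, z=7.165

largest component: z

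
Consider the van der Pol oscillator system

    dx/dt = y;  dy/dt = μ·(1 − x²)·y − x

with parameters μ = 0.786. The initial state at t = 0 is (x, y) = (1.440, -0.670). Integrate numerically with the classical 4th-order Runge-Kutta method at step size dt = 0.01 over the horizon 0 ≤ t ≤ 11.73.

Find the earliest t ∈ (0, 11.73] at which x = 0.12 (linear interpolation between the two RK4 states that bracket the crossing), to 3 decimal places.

t=0.000: state=(1.440, -0.670)
step 1 (dt=0.01): k1=(-0.670, -0.875), k2=(-0.674, -0.873), k3=(-0.674, -0.873), k4=(-0.679, -0.871); state += dt/6·(k1+2k2+2k3+k4)
t=0.010: state=(1.433, -0.679)
t=0.020: state=(1.426, -0.687)
t=0.030: state=(1.420, -0.696)
continuing one RK4 step at a time; state shown every 50 steps (Δt=0.5):
t=0.500: state=(0.997, -1.114)
t=1.000: state=(0.293, -1.750)
t=1.090: state=(0.129, -1.892)
next step: t=1.100: state=(0.110, -1.908) — x has crossed 0.12
linear interpolation between t=1.090 (0.12898) and t=1.100 (0.10998) → t≈1.095

t = 1.095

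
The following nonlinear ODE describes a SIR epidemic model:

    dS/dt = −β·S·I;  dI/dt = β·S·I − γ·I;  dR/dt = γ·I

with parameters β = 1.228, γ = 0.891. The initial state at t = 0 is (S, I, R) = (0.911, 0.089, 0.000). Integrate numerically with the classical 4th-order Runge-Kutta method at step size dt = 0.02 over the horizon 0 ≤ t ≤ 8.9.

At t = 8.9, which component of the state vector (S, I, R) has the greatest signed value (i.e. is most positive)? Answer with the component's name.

t=0.000: state=(0.911, 0.089, 0.000)
step 1 (dt=0.02): k1=(-0.100, 0.020, 0.079), k2=(-0.100, 0.020, 0.079), k3=(-0.100, 0.020, 0.079), k4=(-0.100, 0.020, 0.080); state += dt/6·(k1+2k2+2k3+k4)
t=0.020: state=(0.909, 0.089, 0.002)
t=0.040: state=(0.907, 0.090, 0.003)
t=0.060: state=(0.905, 0.090, 0.005)
continuing one RK4 step at a time; state shown every 25 steps (Δt=0.5):
t=0.500: state=(0.860, 0.098, 0.042)
t=1.000: state=(0.808, 0.105, 0.087)
t=1.500: state=(0.757, 0.109, 0.135)
t=2.000: state=(0.707, 0.109, 0.183)
t=2.500: state=(0.662, 0.106, 0.232)
t=3.000: state=(0.621, 0.101, 0.278)
t=3.500: state=(0.585, 0.094, 0.321)
t=4.000: state=(0.554, 0.085, 0.361)
t=4.500: state=(0.527, 0.076, 0.397)
t=5.000: state=(0.505, 0.067, 0.429)
t=5.500: state=(0.486, 0.058, 0.456)
t=6.000: state=(0.470, 0.050, 0.480)
t=6.500: state=(0.457, 0.042, 0.501)
t=7.000: state=(0.446, 0.036, 0.518)
t=7.500: state=(0.437, 0.030, 0.533)
t=8.000: state=(0.430, 0.025, 0.545)
t=8.500: state=(0.424, 0.021, 0.555)
t=8.900: state=(0.420, 0.018, 0.562)
compare at T: S=0.420, I=0.018, R=0.562

largest component: R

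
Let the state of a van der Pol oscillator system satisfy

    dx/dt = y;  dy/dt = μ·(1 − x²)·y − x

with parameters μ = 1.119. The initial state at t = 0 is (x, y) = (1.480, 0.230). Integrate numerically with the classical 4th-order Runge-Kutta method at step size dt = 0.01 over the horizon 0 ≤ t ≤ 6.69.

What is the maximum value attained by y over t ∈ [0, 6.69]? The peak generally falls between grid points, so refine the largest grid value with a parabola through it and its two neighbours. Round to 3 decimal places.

max y = 2.799

t=0.000: state=(1.480, 0.230)
step 1 (dt=0.01): k1=(0.230, -1.786), k2=(0.221, -1.776), k3=(0.221, -1.776), k4=(0.212, -1.766); state += dt/6·(k1+2k2+2k3+k4)
t=0.010: state=(1.482, 0.212)
t=0.020: state=(1.484, 0.195)
t=0.030: state=(1.486, 0.177)
continuing one RK4 step at a time; state shown every 25 steps (Δt=0.25):
t=0.250: state=(1.487, -0.152)
t=0.500: state=(1.413, -0.425)
t=0.750: state=(1.279, -0.641)
t=1.000: state=(1.093, -0.853)
t=1.250: state=(0.849, -1.111)
t=1.500: state=(0.529, -1.471)
t=1.750: state=(0.101, -1.976)
t=2.000: state=(-0.464, -2.528)
t=2.250: state=(-1.122, -2.577)
t=2.500: state=(-1.665, -1.637)
t=2.750: state=(-1.927, -0.526)
t=3.000: state=(-1.971, 0.100)
t=3.250: state=(-1.906, 0.385)
t=3.500: state=(-1.789, 0.533)
t=3.750: state=(-1.642, 0.642)
t=4.000: state=(-1.468, 0.755)
t=4.250: state=(-1.262, 0.897)
t=4.500: state=(-1.014, 1.100)
t=4.750: state=(-0.704, 1.404)
t=5.000: state=(-0.299, 1.865)
t=5.250: state=(0.241, 2.465)
t=5.500: state=(0.913, 2.795)
t=5.750: state=(1.548, 2.094)
t=6.000: state=(1.912, 0.839)
t=6.250: state=(2.009, 0.035)
t=6.500: state=(1.967, -0.324)
t=6.690: state=(1.891, -0.461)
largest grid value and its neighbours: y(5.470)=2.79861, y(5.480)=2.79923, y(5.490)=2.79807
parabola through these three points peaks at t≈5.479 with y≈2.79925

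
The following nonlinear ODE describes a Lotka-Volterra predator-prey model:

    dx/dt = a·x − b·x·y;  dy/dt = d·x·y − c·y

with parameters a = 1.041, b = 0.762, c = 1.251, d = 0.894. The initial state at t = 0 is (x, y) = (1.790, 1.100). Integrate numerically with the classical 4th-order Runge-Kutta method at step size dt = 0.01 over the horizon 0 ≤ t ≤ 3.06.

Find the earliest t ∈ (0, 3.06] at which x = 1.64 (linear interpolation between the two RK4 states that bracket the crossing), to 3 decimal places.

t = 1.316

t=0.000: state=(1.790, 1.100)
step 1 (dt=0.01): k1=(0.363, 0.384), k2=(0.361, 0.387), k3=(0.361, 0.387), k4=(0.358, 0.389); state += dt/6·(k1+2k2+2k3+k4)
t=0.010: state=(1.794, 1.104)
t=0.020: state=(1.797, 1.108)
t=0.030: state=(1.801, 1.112)
continuing one RK4 step at a time; state shown every 10 steps (Δt=0.1):
t=0.100: state=(1.824, 1.141)
t=0.200: state=(1.852, 1.187)
t=0.300: state=(1.874, 1.237)
t=0.400: state=(1.889, 1.291)
t=0.500: state=(1.896, 1.350)
t=0.600: state=(1.894, 1.411)
t=0.700: state=(1.883, 1.474)
t=0.800: state=(1.863, 1.538)
t=0.900: state=(1.834, 1.601)
t=1.000: state=(1.797, 1.662)
t=1.100: state=(1.753, 1.719)
t=1.200: state=(1.704, 1.770)
t=1.300: state=(1.649, 1.814)
t=1.310: state=(1.643, 1.818)
next step: t=1.320: state=(1.638, 1.822) — x has crossed 1.64
linear interpolation between t=1.310 (1.64338) and t=1.320 (1.63770) → t≈1.316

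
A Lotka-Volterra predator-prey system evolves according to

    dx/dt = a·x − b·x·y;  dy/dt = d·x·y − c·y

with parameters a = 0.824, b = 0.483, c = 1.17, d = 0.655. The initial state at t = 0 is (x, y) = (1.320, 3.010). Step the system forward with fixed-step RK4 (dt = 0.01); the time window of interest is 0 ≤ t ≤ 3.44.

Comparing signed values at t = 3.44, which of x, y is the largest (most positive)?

largest component: x

t=0.000: state=(1.320, 3.010)
step 1 (dt=0.01): k1=(-0.831, -0.919), k2=(-0.826, -0.926), k3=(-0.826, -0.926), k4=(-0.820, -0.933); state += dt/6·(k1+2k2+2k3+k4)
t=0.010: state=(1.312, 3.001)
t=0.020: state=(1.304, 2.991)
t=0.030: state=(1.296, 2.982)
continuing one RK4 step at a time; state shown every 20 steps (Δt=0.2):
t=0.200: state=(1.175, 2.804)
t=0.400: state=(1.069, 2.569)
t=0.600: state=(0.995, 2.326)
t=0.800: state=(0.948, 2.090)
t=1.000: state=(0.923, 1.869)
t=1.200: state=(0.918, 1.669)
t=1.400: state=(0.929, 1.490)
t=1.600: state=(0.956, 1.334)
t=1.800: state=(0.998, 1.200)
t=2.000: state=(1.054, 1.086)
t=2.200: state=(1.124, 0.991)
t=2.400: state=(1.209, 0.913)
t=2.600: state=(1.309, 0.852)
t=2.800: state=(1.425, 0.807)
t=3.000: state=(1.557, 0.776)
t=3.200: state=(1.705, 0.760)
t=3.400: state=(1.868, 0.760)
t=3.440: state=(1.903, 0.762)
compare at T: x=1.903, y=0.762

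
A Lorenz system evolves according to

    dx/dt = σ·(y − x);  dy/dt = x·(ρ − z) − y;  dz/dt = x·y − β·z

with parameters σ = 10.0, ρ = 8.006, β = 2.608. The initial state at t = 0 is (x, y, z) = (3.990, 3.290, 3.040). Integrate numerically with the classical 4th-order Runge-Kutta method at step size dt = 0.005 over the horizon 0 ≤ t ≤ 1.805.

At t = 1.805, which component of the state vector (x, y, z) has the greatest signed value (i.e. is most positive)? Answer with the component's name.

t=0.000: state=(3.990, 3.290, 3.040)
step 1 (dt=0.005): k1=(-7.000, 16.524, 5.199), k2=(-6.412, 16.344, 5.271), k3=(-6.431, 16.352, 5.274), k4=(-5.861, 16.179, 5.348); state += dt/6·(k1+2k2+2k3+k4)
t=0.005: state=(3.958, 3.372, 3.066)
t=0.010: state=(3.931, 3.452, 3.093)
t=0.015: state=(3.910, 3.530, 3.121)
continuing one RK4 step at a time; state shown every 20 steps (Δt=0.1):
t=0.100: state=(4.090, 4.713, 3.751)
t=0.200: state=(4.911, 5.822, 5.002)
t=0.300: state=(5.722, 6.343, 6.764)
t=0.400: state=(6.011, 5.929, 8.451)
t=0.500: state=(5.573, 4.834, 9.282)
t=0.600: state=(4.695, 3.763, 9.076)
t=0.700: state=(3.846, 3.123, 8.260)
t=0.800: state=(3.290, 2.903, 7.290)
t=0.900: state=(3.059, 2.976, 6.424)
t=1.000: state=(3.100, 3.254, 5.787)
t=1.100: state=(3.349, 3.685, 5.440)
t=1.200: state=(3.752, 4.212, 5.429)
t=1.300: state=(4.239, 4.735, 5.767)
t=1.400: state=(4.702, 5.108, 6.399)
t=1.500: state=(5.006, 5.188, 7.154)
t=1.600: state=(5.045, 4.942, 7.771)
t=1.700: state=(4.822, 4.502, 8.043)
t=1.800: state=(4.455, 4.068, 7.939)
t=1.805: state=(4.436, 4.049, 7.926)
compare at T: x=4.436, y=4.049, z=7.926

largest component: z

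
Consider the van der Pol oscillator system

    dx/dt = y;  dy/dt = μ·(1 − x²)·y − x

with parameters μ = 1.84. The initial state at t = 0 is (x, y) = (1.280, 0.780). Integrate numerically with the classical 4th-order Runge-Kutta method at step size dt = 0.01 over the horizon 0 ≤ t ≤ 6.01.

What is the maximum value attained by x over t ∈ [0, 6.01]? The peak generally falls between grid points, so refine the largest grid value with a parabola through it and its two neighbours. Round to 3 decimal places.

max x = 1.426

t=0.000: state=(1.280, 0.780)
step 1 (dt=0.01): k1=(0.780, -2.196), k2=(0.769, -2.201), k3=(0.769, -2.201), k4=(0.758, -2.206); state += dt/6·(k1+2k2+2k3+k4)
t=0.010: state=(1.288, 0.758)
t=0.020: state=(1.295, 0.736)
t=0.030: state=(1.302, 0.714)
continuing one RK4 step at a time; state shown every 20 steps (Δt=0.2):
t=0.200: state=(1.392, 0.349)
t=0.400: state=(1.426, 0.005)
t=0.600: state=(1.401, -0.234)
t=0.800: state=(1.337, -0.404)
t=1.000: state=(1.242, -0.546)
t=1.200: state=(1.118, -0.693)
t=1.400: state=(0.962, -0.878)
t=1.600: state=(0.762, -1.145)
t=1.800: state=(0.494, -1.567)
t=2.000: state=(0.117, -2.251)
t=2.200: state=(-0.424, -3.172)
t=2.400: state=(-1.114, -3.487)
t=2.600: state=(-1.697, -2.124)
t=2.800: state=(-1.958, -0.625)
t=3.000: state=(-2.006, 0.032)
t=3.200: state=(-1.974, 0.254)
t=3.400: state=(-1.914, 0.336)
t=3.600: state=(-1.842, 0.378)
t=3.800: state=(-1.763, 0.412)
t=4.000: state=(-1.677, 0.447)
t=4.200: state=(-1.584, 0.488)
t=4.400: state=(-1.482, 0.540)
t=4.600: state=(-1.367, 0.608)
t=4.800: state=(-1.237, 0.702)
t=5.000: state=(-1.084, 0.836)
t=5.200: state=(-0.898, 1.040)
t=5.400: state=(-0.660, 1.368)
t=5.600: state=(-0.336, 1.911)
t=5.800: state=(0.126, 2.761)
t=6.000: state=(0.770, 3.580)
t=6.010: state=(0.806, 3.597)
largest grid value and its neighbours: x(0.390)=1.42561, x(0.400)=1.42573, x(0.410)=1.42572
parabola through these three points peaks at t≈0.404 with x≈1.42574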